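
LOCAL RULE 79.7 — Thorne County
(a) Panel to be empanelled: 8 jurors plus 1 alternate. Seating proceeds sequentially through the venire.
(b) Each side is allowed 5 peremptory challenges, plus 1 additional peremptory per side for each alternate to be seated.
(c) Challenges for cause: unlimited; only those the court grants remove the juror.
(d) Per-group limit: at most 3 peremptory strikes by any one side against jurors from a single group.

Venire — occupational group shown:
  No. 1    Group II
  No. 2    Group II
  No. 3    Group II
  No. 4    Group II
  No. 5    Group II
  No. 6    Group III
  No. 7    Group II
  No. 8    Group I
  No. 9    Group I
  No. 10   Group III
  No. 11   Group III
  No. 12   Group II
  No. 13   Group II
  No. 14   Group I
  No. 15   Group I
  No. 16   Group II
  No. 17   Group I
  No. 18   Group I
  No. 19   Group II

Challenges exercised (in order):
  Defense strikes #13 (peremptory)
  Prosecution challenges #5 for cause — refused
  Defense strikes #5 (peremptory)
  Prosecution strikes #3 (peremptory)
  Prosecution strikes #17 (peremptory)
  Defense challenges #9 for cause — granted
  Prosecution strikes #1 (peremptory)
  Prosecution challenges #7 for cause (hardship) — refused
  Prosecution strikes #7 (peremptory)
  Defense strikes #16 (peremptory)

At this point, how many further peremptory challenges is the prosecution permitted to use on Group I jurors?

2

Prosecution peremptories so far: #3, #17, #1, #7 — 4 of 6 used, 2 left overall.
Against Group I: #17 — 1 used; per-group cap 3 leaves 2.
Binding limit: min(2, 2) = 2.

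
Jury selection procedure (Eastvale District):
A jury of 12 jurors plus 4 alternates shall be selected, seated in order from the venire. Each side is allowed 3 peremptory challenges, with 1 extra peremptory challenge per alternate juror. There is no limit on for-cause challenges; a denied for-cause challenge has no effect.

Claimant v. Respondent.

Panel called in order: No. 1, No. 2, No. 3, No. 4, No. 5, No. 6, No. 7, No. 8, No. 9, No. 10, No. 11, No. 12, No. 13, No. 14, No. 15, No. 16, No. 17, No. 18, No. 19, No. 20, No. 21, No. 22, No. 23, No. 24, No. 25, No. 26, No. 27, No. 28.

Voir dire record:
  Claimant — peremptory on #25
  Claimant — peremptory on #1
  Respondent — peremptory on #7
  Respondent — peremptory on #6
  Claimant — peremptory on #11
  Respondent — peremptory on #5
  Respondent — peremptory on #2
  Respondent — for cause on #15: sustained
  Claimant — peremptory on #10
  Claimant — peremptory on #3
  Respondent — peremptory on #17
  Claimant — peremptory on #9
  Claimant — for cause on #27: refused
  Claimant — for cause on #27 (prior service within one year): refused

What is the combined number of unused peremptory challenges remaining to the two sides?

3

Claimant allotment: 3 base + 1 × 4 alternates = 7. Respondent allotment: 3 base + 1 × 4 alternates = 7.
Claimant peremptories used: #25, #1, #11, #10, #3, #9 — 6 (for-cause on #27, #27 don't count).
Respondent peremptories used: #7, #6, #5, #2, #17 — 5 (the for-cause on #15 doesn't count).
Remaining: (7 − 6) + (7 − 5) = 3.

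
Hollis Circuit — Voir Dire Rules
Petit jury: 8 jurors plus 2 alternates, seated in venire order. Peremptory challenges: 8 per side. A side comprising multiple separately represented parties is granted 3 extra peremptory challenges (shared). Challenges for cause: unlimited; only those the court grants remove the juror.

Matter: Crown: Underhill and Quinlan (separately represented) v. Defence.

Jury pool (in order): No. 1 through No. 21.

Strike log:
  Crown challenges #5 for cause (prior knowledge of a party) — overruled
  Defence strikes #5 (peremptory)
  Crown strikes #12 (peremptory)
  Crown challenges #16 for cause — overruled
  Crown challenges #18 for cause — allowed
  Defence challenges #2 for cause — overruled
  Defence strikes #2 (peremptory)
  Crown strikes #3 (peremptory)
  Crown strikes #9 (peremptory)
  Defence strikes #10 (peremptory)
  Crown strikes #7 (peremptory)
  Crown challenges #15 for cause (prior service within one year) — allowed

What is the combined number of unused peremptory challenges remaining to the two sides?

Crown allotment: 8 base + 3 multi-party = 11. Defence allotment: 8.
Crown peremptories used: #12, #3, #9, #7 — 4 (for-cause on #5, #16, #18, #15 don't count).
Defence peremptories used: #5, #2, #10 — 3 (the for-cause on #2 doesn't count).
Remaining: (11 − 4) + (8 − 3) = 12.

12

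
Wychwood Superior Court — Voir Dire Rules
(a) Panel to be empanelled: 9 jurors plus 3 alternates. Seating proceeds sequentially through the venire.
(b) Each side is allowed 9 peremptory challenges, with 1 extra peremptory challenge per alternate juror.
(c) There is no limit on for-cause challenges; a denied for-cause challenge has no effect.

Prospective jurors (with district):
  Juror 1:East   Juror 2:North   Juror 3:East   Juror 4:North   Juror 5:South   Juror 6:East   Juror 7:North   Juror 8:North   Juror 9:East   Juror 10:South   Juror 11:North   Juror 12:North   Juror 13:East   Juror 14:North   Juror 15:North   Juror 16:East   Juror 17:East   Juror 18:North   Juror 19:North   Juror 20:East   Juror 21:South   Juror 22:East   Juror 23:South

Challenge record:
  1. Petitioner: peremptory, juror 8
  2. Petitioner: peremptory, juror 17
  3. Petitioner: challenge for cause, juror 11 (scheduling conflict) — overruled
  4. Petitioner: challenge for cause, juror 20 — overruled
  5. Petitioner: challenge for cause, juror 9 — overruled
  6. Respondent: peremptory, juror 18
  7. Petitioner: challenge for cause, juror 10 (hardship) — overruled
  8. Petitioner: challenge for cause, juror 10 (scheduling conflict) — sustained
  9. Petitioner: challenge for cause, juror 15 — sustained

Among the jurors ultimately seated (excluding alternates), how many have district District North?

Removed: #8, #10, #15, #17, #18.
Seated jurors 1–9: #1, #2, #3, #4, #5, #6, #7, #9, #11 (alternates #12, #13, #14 not counted).
Of those, in District North: #2, #4, #7, #11 → 4.

4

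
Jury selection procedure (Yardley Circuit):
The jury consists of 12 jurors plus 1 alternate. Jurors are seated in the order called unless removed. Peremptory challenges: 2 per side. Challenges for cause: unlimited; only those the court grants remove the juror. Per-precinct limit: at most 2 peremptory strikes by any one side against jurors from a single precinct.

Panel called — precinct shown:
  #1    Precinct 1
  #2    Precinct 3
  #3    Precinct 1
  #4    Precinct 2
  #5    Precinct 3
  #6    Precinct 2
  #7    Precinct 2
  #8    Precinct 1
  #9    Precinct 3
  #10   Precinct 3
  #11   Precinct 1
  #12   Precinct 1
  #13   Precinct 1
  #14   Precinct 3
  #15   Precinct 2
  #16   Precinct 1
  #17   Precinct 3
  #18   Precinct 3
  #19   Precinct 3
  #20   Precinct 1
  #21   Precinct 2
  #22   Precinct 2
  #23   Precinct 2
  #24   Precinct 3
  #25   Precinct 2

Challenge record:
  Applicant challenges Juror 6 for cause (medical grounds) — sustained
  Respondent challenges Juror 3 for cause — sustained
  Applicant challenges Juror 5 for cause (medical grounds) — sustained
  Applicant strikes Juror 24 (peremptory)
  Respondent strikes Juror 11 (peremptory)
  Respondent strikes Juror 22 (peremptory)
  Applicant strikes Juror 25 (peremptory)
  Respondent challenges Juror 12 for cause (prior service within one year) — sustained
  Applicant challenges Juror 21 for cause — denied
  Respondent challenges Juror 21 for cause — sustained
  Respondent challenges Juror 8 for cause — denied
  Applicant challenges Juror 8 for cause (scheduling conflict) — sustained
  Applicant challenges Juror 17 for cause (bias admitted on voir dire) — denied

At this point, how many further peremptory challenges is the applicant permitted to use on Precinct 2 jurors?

0

Applicant peremptories so far: #24, #25 — 2 of 2 used, 0 left overall.
Against Precinct 2: #25 — 1 used; per-precinct cap 2 leaves 1.
Binding limit: min(0, 1) = 0.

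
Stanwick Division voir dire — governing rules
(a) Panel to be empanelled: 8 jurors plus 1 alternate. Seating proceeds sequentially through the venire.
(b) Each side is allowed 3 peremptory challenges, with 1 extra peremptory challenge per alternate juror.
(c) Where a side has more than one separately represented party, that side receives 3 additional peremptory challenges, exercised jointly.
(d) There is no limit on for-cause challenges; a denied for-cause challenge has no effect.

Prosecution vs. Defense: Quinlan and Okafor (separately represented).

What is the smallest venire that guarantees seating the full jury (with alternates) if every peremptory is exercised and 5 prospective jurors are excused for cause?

25

Seats to fill: 8 + 1 alternates = 9.
Peremptories — Prosecution: 3 + 1×1 = 4; Defense: 3 + 1×1 + 3 = 7; total 11.
For-cause removals: 5.
Minimum venire: 9 + 11 + 5 = 25.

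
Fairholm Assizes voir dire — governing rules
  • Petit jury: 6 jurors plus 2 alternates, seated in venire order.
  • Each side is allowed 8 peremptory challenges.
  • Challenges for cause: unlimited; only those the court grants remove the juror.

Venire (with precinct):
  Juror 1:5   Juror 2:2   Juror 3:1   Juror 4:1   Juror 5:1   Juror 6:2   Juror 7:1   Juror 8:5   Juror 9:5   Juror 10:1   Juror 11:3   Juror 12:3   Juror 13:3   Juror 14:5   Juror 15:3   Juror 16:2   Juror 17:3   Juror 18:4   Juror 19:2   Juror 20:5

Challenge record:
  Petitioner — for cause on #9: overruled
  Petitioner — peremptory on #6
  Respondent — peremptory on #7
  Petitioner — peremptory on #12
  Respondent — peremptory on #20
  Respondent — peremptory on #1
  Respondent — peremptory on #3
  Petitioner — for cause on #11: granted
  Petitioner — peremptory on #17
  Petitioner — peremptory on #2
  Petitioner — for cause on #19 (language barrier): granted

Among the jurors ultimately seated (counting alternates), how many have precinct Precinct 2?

Removed: #1, #2, #3, #6, #7, #11, #12, #17, #19, #20.
Seated (8 incl. alternates): #4, #5, #8, #9, #10, #13, #14, #15.
None of those are in Precinct 2 → 0.

0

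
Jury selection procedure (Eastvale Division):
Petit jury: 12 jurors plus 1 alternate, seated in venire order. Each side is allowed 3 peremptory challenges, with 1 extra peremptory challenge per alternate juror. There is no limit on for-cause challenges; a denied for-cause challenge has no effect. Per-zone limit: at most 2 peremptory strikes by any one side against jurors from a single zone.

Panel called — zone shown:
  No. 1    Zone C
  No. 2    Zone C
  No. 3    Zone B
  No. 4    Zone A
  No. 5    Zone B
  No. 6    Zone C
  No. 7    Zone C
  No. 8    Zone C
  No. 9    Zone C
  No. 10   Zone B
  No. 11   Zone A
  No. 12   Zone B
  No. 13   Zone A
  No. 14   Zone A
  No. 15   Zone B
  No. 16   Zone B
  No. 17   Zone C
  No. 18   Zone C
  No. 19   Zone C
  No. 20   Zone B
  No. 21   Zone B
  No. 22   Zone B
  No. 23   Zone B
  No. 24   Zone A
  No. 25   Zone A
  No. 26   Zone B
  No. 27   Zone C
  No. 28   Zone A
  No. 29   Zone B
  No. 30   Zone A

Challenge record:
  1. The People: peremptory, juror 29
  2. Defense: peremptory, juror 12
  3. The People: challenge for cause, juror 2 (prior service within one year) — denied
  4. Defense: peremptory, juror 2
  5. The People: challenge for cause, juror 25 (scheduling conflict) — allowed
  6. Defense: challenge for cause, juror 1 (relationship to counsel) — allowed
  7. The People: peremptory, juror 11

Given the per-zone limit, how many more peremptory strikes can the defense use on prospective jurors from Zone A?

Defense peremptories so far: #12, #2 — 2 of 4 used, 2 left overall.
Against Zone A: none yet — per-zone cap 2 leaves 2.
Binding limit: min(2, 2) = 2.

2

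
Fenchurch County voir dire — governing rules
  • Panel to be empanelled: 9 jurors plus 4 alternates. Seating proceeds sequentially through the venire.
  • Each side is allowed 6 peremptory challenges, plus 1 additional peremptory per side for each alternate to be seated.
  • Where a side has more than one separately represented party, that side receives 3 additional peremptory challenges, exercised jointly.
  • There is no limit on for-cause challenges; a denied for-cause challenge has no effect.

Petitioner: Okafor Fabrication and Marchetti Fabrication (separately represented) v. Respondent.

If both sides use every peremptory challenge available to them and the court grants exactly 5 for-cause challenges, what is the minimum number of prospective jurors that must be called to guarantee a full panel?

41

Seats to fill: 9 + 4 alternates = 13.
Peremptories — Petitioner: 6 + 1×4 + 3 = 13; Respondent: 6 + 1×4 = 10; total 23.
For-cause removals: 5.
Minimum venire: 13 + 23 + 5 = 41.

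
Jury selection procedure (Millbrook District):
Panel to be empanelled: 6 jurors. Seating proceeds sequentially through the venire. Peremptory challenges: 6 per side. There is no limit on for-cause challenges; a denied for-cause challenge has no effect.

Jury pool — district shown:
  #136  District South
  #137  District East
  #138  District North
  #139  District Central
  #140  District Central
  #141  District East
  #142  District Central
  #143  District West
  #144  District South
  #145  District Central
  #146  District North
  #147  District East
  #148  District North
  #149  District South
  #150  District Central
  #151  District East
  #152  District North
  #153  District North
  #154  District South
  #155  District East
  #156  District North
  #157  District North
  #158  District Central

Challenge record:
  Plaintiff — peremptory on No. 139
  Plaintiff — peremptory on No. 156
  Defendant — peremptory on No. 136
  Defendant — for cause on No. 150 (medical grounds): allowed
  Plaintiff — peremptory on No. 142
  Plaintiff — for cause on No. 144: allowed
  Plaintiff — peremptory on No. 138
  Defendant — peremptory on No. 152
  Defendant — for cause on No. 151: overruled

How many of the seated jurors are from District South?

0

Removed: #136, #138, #139, #142, #144, #150, #152, #156.
Seated jurors 1–6: #137, #140, #141, #143, #145, #146.
None of those are in District South → 0.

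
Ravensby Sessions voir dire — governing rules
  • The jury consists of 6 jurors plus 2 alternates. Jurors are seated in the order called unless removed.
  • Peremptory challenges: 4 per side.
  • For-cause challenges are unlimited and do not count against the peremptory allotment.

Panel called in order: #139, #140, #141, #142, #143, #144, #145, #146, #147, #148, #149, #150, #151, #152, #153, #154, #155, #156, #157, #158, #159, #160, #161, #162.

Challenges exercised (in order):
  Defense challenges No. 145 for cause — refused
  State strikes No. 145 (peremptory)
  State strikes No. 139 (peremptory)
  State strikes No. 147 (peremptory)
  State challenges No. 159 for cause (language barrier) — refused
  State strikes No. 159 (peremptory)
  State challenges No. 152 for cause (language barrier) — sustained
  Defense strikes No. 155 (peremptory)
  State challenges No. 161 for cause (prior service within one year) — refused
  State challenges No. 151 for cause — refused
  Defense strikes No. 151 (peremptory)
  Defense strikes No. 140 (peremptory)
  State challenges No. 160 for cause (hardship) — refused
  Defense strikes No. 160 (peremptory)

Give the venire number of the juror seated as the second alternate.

Removed: #139, #140, #145, #147, #151, #152, #155, #159, #160. (#161 stays — for-cause denied.)
Seating in order: seats 1–6 → #141, #142, #143, #144, #146, #148; alternates → #149, #150.
So alternate 2 is #150.

150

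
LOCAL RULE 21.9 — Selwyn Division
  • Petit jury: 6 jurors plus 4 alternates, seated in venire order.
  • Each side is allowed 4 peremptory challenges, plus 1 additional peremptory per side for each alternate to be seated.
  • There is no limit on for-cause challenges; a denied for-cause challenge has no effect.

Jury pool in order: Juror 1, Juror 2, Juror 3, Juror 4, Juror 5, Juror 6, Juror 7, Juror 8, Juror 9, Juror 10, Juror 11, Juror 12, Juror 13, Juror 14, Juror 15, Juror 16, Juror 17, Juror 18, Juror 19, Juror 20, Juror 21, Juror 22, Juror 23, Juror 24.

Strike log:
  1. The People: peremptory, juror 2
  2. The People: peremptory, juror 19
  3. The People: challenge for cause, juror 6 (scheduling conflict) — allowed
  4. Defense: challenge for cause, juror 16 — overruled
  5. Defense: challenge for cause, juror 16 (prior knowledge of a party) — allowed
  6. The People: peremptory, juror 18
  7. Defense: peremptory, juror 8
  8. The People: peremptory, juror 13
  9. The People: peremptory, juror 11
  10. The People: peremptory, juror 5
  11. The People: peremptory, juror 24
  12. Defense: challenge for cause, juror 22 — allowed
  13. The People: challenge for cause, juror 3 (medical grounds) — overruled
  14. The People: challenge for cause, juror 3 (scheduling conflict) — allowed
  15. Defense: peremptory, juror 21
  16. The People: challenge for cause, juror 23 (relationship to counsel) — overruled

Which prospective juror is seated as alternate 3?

17

Removed: #2, #3, #5, #6, #8, #11, #13, #16, #18, #19, #21, #22, #24. (#23 stays — for-cause denied.)
Seating in order: seats 1–6 → #1, #4, #7, #9, #10, #12; alternates → #14, #15, #17, #20.
So alternate 3 is #17.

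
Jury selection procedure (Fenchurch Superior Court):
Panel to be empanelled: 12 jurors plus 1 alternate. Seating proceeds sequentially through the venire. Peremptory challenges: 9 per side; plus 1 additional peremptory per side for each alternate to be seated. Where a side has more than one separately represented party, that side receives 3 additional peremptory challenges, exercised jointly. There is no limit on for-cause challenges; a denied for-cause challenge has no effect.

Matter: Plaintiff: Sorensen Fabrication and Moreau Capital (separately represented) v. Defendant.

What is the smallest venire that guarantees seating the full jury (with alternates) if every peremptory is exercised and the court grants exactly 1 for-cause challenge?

Seats to fill: 12 + 1 alternates = 13.
Peremptories — Plaintiff: 9 + 1×1 + 3 = 13; Defendant: 9 + 1×1 = 10; total 23.
For-cause removals: 1.
Minimum venire: 13 + 23 + 1 = 37.

37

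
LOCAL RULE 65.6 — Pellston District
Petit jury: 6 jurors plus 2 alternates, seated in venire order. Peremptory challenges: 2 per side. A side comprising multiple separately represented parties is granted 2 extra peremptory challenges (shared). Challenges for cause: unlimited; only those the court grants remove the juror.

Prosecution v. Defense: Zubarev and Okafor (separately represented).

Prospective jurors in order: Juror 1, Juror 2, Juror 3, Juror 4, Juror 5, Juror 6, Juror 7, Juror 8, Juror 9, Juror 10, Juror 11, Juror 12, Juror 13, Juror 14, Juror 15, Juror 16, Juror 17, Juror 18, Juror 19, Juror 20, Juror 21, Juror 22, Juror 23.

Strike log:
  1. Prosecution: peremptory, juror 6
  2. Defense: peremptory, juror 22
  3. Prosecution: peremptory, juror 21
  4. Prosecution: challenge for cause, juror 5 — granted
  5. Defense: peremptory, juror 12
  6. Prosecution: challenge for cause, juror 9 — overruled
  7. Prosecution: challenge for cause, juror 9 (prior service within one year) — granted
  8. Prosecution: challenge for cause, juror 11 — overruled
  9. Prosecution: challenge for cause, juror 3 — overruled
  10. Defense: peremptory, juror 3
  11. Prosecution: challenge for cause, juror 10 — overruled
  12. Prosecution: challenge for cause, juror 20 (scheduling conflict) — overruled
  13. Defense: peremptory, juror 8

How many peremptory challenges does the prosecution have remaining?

0

Prosecution allotment: 2.
Prosecution peremptories used: #6, #21 — 2 (for-cause on #5, #9, #9, #11, #3, #10, #20 don't count).
Remaining: 2 − 2 = 0.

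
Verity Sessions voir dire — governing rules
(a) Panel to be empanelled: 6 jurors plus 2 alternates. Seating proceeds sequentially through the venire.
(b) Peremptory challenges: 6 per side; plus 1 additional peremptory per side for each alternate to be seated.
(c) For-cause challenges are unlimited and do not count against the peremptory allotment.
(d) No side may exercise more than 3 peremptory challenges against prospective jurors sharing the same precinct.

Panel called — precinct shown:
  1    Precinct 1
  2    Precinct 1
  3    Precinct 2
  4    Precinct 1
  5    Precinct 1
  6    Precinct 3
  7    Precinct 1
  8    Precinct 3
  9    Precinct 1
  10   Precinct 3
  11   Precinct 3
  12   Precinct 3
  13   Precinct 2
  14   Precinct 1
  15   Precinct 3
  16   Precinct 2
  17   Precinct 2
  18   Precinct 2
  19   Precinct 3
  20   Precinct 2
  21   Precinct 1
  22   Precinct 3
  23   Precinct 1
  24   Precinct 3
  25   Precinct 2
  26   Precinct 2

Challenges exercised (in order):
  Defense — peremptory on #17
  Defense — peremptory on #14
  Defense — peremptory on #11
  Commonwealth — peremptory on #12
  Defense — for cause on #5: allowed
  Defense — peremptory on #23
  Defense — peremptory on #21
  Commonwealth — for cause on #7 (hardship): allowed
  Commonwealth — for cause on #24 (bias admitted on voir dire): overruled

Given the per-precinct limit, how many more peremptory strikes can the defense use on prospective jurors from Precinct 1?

Defense peremptories so far: #17, #14, #11, #23, #21 — 5 of 8 used, 3 left overall.
Against Precinct 1: #14, #23, #21 — 3 used; per-precinct cap 3 leaves 0.
Binding limit: min(3, 0) = 0.

0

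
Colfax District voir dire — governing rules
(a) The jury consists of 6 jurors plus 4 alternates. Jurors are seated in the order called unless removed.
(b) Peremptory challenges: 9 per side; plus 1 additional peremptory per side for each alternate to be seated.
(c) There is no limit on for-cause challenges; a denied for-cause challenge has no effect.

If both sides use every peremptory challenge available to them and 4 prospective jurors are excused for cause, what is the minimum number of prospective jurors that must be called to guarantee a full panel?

40

Seats to fill: 6 + 4 alternates = 10.
Peremptories: 9 + 1×4 = 13 per side × 2 sides = 26.
For-cause removals: 4.
Minimum venire: 10 + 26 + 4 = 40.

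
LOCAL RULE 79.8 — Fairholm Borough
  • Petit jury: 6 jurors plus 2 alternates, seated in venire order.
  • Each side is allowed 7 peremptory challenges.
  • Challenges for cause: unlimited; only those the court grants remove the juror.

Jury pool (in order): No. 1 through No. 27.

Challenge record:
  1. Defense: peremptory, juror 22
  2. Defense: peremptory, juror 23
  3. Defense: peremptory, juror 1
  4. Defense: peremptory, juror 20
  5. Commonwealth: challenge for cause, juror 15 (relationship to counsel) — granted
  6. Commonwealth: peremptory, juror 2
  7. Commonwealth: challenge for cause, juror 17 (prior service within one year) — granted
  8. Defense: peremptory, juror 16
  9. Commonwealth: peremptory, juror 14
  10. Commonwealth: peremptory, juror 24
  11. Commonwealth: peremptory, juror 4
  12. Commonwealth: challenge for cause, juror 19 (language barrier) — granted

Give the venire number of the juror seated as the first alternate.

Removed: #1, #2, #4, #14, #15, #16, #17, #19, #20, #22, #23, #24.
Filling seats in venire order through position 7: #3, #5, #6, #7, #8, #9, #10.
So alternate 1 is #10.

10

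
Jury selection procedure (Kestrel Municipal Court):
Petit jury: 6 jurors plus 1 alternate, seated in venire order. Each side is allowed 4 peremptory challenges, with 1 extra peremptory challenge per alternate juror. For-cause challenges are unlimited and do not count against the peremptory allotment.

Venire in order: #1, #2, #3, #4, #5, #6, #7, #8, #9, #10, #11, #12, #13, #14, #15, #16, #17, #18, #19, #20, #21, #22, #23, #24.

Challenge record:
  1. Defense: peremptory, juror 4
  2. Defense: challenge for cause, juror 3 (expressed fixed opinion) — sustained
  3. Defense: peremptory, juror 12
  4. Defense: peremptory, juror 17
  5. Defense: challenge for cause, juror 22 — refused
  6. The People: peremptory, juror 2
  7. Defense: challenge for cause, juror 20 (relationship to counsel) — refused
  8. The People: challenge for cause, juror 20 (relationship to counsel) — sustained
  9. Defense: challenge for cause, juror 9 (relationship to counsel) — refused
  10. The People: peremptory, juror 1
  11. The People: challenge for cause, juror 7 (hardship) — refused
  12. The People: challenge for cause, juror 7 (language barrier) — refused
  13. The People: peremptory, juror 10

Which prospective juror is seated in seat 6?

11

Removed: #1, #2, #3, #4, #10, #12, #17, #20. (#7, #9, #22 stay — for-cause denied.)
Seating in order: seats 1–6 → #5, #6, #7, #8, #9, #11; alternates → #13.
So seat 6 is #11.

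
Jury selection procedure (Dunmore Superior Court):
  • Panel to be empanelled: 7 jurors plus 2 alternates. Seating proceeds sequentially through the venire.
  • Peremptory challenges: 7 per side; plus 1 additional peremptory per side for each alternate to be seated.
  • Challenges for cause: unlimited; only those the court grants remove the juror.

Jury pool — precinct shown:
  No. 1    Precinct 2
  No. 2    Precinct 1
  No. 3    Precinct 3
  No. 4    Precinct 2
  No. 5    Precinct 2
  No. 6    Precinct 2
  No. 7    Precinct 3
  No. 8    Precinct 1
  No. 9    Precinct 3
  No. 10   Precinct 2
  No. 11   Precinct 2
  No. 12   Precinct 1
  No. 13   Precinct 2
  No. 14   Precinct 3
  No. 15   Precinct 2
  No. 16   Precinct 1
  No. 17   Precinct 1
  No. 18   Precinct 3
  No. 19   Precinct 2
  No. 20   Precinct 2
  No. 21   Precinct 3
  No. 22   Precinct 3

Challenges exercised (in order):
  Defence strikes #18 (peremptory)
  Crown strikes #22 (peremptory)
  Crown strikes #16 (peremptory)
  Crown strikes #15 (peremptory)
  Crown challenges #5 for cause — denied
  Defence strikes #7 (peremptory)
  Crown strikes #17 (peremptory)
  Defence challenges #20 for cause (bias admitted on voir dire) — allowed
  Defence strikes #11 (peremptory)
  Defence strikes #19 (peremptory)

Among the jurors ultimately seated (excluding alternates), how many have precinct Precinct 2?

4

Removed: #7, #11, #15, #16, #17, #18, #19, #20, #22.
Seated jurors 1–7: #1, #2, #3, #4, #5, #6, #8 (alternates #9, #10 not counted).
Of those, in Precinct 2: #1, #4, #5, #6 → 4.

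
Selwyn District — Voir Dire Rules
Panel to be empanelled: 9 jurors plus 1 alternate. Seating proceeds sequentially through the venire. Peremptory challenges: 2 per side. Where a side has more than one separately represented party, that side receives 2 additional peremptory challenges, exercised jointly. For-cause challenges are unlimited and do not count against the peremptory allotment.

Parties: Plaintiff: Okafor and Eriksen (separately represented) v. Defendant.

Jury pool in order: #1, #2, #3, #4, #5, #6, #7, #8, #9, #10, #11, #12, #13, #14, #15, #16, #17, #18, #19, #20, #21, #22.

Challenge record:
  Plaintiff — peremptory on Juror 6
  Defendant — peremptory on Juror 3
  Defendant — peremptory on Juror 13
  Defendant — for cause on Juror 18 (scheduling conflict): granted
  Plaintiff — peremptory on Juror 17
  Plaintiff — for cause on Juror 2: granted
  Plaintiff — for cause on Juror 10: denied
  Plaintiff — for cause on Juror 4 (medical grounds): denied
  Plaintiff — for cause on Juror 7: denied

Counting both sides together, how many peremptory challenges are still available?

Plaintiff allotment: 2 base + 2 multi-party = 4. Defendant allotment: 2.
Plaintiff peremptories used: #6, #17 — 2 (for-cause on #2, #10, #4, #7 don't count).
Defendant peremptories used: #3, #13 — 2 (the for-cause on #18 doesn't count).
Remaining: (4 − 2) + (2 − 2) = 2.

2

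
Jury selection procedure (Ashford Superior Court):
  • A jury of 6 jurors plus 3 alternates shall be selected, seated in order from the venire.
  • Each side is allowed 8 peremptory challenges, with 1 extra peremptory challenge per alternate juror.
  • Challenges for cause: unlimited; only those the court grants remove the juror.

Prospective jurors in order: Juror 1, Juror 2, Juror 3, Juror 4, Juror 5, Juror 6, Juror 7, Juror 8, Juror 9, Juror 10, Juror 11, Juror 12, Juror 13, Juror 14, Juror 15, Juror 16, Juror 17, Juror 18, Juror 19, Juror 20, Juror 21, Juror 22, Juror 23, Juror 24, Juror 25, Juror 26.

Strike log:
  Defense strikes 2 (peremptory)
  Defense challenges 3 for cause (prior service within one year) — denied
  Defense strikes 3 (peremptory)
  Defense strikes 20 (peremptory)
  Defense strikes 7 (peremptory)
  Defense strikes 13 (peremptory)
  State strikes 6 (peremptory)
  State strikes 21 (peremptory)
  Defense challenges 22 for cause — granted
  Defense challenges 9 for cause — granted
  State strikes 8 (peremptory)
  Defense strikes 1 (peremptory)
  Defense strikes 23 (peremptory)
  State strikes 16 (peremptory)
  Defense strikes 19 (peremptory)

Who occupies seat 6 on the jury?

14

Removed: #1, #2, #3, #6, #7, #8, #9, #13, #16, #19, #20, #21, #22, #23.
Filling seats in venire order through position 6: #4, #5, #10, #11, #12, #14.
So seat 6 is #14.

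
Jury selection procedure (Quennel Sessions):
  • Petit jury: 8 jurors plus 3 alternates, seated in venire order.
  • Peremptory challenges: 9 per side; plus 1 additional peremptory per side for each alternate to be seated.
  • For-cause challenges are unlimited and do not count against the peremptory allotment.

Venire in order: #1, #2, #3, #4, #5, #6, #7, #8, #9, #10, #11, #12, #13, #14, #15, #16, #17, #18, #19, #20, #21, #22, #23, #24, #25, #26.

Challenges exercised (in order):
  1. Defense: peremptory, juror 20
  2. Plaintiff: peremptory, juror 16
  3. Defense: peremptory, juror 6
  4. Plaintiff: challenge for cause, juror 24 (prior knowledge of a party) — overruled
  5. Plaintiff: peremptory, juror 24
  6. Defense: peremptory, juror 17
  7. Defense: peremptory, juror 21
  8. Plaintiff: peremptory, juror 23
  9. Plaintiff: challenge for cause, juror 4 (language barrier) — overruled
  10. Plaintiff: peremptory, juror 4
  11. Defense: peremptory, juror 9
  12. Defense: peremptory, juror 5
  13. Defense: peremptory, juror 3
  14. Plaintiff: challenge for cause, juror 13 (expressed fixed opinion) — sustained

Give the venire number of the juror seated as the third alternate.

19

Removed: #3, #4, #5, #6, #9, #13, #16, #17, #20, #21, #23, #24.
Seating in order: seats 1–8 → #1, #2, #7, #8, #10, #11, #12, #14; alternates → #15, #18, #19.
So alternate 3 is #19.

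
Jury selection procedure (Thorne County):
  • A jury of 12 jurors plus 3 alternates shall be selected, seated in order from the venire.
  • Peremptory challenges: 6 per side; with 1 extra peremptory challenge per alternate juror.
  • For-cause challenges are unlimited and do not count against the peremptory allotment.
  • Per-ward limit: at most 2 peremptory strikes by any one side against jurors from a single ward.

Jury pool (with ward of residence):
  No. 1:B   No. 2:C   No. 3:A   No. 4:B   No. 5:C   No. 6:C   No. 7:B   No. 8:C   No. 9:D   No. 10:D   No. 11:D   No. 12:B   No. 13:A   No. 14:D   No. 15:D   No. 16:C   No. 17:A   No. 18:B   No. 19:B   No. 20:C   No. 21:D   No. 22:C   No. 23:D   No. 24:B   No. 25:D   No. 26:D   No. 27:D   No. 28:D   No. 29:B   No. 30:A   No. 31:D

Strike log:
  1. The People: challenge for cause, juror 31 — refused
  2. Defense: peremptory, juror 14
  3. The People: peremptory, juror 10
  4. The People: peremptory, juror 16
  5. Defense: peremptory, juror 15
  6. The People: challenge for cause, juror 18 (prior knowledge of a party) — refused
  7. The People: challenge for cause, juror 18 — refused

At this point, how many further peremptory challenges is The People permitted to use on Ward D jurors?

1

The People peremptories so far: #10, #16 — 2 of 9 used, 7 left overall.
Against Ward D: #10 — 1 used; per-ward cap 2 leaves 1.
Binding limit: min(7, 1) = 1.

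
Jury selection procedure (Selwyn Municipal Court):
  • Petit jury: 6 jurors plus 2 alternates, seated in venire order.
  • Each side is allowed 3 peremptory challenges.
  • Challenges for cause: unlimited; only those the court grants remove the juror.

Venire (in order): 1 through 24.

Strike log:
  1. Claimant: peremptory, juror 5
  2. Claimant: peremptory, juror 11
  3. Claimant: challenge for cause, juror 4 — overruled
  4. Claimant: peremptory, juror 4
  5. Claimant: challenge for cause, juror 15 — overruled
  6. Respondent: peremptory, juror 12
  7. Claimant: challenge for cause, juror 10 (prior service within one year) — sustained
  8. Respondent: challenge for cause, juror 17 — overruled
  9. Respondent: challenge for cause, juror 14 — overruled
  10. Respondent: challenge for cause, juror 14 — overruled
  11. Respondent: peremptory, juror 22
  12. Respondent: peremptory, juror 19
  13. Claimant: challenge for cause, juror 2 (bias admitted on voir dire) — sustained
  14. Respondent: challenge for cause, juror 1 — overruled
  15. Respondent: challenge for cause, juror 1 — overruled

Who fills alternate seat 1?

13

Removed: #2, #4, #5, #10, #11, #12, #19, #22. (#1, #14, #15, #17 stay — for-cause denied.)
Seating in order: seats 1–6 → #1, #3, #6, #7, #8, #9; alternates → #13, #14.
So alternate 1 is #13.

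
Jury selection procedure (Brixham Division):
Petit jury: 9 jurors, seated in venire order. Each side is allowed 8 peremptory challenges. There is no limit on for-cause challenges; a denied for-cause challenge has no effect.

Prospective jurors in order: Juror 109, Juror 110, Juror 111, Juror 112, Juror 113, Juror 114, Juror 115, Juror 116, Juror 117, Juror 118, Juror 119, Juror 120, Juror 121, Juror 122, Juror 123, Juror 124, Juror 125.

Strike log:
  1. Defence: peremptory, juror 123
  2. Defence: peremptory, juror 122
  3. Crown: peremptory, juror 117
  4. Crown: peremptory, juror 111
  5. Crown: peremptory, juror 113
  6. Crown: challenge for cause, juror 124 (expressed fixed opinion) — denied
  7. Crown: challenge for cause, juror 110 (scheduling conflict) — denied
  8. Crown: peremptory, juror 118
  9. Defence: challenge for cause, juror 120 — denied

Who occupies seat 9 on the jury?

121

Removed: #111, #113, #117, #118, #122, #123. (#110, #120, #124 stay — for-cause denied.)
Filling seats in venire order through position 9: #109, #110, #112, #114, #115, #116, #119, #120, #121.
So seat 9 is #121.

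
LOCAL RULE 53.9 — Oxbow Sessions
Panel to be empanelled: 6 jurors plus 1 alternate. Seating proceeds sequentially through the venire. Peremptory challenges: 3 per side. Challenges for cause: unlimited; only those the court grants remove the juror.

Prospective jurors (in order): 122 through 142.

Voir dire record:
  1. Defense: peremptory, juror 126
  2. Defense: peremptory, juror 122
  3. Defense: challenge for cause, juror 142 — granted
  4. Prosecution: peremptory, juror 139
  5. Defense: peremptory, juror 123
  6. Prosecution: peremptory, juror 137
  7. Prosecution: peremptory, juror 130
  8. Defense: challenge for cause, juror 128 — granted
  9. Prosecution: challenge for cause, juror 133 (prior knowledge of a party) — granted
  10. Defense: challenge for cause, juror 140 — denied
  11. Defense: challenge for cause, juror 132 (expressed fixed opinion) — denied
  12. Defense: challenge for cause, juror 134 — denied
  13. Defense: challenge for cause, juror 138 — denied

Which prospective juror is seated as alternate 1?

Removed: #122, #123, #126, #128, #130, #133, #137, #139, #142. (#132, #134, #138, #140 stay — for-cause denied.)
Seating in order: seats 1–6 → #124, #125, #127, #129, #131, #132; alternates → #134.
So alternate 1 is #134.

134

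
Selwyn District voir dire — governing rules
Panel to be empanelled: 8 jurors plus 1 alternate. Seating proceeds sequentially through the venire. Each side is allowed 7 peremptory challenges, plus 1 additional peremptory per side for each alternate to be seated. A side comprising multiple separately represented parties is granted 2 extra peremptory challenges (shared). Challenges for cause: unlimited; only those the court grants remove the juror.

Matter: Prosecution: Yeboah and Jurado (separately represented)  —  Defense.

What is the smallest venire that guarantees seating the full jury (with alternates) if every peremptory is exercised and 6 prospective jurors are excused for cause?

Seats to fill: 8 + 1 alternates = 9.
Peremptories — Prosecution: 7 + 1×1 + 2 = 10; Defense: 7 + 1×1 = 8; total 18.
For-cause removals: 6.
Minimum venire: 9 + 18 + 6 = 33.

33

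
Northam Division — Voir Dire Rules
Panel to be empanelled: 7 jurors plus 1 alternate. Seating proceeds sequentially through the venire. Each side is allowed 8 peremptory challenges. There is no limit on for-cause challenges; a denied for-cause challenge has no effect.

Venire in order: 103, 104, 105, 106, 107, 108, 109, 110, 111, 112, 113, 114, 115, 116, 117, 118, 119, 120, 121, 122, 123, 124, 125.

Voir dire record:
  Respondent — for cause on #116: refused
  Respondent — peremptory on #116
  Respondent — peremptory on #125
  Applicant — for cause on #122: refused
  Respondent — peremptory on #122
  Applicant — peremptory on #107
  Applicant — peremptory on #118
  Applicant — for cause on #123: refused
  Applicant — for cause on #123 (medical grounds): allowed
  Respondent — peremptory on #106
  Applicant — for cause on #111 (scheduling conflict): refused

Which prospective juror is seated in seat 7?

Removed: #106, #107, #116, #118, #122, #123, #125. (#111 stays — for-cause denied.)
Filling seats in venire order through position 7: #103, #104, #105, #108, #109, #110, #111.
So seat 7 is #111.

111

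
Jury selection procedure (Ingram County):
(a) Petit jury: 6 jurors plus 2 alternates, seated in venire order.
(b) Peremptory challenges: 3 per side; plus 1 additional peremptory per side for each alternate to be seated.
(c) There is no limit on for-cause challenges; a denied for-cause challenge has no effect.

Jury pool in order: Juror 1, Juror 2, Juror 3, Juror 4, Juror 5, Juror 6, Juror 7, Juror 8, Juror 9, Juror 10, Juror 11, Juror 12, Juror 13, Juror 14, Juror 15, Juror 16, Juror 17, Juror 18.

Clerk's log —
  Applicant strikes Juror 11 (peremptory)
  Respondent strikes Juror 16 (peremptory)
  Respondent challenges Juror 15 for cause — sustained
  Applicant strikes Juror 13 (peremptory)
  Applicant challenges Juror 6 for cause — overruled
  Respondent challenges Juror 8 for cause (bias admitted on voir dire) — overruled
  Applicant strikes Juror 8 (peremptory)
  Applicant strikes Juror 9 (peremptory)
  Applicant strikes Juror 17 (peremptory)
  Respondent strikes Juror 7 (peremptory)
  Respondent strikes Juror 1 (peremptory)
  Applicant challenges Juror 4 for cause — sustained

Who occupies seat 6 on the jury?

Removed: #1, #4, #7, #8, #9, #11, #13, #15, #16, #17. (#6 stays — for-cause denied.)
Seating in order: seats 1–6 → #2, #3, #5, #6, #10, #12; alternates → #14, #18.
So seat 6 is #12.

12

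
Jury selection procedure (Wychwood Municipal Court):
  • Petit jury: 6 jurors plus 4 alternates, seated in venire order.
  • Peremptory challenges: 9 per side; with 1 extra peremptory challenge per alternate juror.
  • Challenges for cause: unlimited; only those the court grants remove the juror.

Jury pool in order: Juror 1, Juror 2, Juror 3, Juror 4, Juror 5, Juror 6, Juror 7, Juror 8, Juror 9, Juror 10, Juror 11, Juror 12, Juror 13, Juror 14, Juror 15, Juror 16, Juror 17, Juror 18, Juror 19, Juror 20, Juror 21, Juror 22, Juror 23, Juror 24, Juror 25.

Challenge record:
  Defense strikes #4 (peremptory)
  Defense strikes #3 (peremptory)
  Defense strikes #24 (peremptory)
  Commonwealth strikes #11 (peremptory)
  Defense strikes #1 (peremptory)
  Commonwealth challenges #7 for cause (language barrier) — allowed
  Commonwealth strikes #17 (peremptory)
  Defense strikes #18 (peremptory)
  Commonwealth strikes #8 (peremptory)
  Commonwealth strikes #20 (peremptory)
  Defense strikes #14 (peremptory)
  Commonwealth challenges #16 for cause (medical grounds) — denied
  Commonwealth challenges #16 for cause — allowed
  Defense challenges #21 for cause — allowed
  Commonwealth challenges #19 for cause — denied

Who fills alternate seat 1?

13

Removed: #1, #3, #4, #7, #8, #11, #14, #16, #17, #18, #20, #21, #24. (#19 stays — for-cause denied.)
Seating in order: seats 1–6 → #2, #5, #6, #9, #10, #12; alternates → #13, #15, #19, #22.
So alternate 1 is #13.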